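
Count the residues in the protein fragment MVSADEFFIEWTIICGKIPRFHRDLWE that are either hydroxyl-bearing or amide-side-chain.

2

Hydroxyl-bearing: S, T, Y. Amide-side-chain: N, Q.
Hydroxyl-bearing residues here: S3, T12 (2).
Amide-side-chain residues here: none (0).
The two groups share no amino acid, so total = 2 + 0 = 2.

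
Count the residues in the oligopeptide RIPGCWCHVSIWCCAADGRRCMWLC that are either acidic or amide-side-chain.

Acidic: D, E. Amide-side-chain: N, Q.
Acidic residues here: D17 (1).
Amide-side-chain residues here: none (0).
The two groups share no amino acid, so total = 1 + 0 = 1.

1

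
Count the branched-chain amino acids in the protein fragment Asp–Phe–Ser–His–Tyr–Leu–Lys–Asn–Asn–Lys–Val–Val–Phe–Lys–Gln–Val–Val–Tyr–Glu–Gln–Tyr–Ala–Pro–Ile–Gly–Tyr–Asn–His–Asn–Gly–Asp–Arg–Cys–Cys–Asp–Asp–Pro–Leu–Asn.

Valine (V), leucine (L), and isoleucine (I) are the branched-chain amino acids.
Matching residues: Leu6, Val11, Val12, Val16, Val17, Ile24, Leu38.

7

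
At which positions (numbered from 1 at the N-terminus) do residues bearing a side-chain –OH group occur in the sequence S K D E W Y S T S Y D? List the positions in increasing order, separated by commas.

1, 6, 7, 8, 9, 10

S, T, and Y are the three residues with a side-chain hydroxyl.
Matching residues: S1, Y6, S7, T8, S9, Y10.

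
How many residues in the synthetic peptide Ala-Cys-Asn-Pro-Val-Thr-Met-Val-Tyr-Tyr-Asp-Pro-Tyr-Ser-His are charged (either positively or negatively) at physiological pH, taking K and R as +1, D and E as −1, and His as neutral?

Charged side chains at pH ~7.4: K, R (positive); D, E (negative).
Matching residues: Asp11.

1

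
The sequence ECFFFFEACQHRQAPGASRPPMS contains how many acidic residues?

2

The acidic residues are Asp (D) and Glu (E), whose side chains end in a carboxylate group.
Matching residues: E1, E7.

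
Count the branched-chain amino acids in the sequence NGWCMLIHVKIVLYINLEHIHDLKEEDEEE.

10

The BCAAs are Val, Leu, and Ile — aliphatic side chains with a branch point.
Matching residues: L6, I7, V9, I11, V12, L13, I15, L17, I20, L23.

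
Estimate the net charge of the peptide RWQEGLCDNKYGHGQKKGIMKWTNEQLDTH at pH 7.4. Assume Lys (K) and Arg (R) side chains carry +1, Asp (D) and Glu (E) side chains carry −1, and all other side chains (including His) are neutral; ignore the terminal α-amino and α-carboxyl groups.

Positive (K, R): R1, K10, K16, K17, K21 → +5.
Negative (D, E): E4, D8, E25, D28 → −4.
Net charge = (+5) + (−4) = +1.

+1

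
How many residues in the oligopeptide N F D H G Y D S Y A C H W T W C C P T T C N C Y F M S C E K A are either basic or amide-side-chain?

5

Basic: H, K, R. Amide-side-chain: N, Q.
Basic residues here: H4, H12, K30 (3).
Amide-side-chain residues here: N1, N22 (2).
The two groups share no amino acid, so total = 3 + 2 = 5.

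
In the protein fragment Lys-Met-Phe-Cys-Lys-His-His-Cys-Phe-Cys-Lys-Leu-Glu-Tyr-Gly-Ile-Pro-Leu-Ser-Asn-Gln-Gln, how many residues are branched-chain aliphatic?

3

V, L, and I make up the branched-chain aliphatic group.
Matching residues: Leu12, Ile16, Leu18.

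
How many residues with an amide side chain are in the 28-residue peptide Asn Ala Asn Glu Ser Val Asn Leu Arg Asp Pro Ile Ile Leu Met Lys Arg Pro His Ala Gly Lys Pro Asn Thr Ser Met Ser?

Asparagine (N) and glutamine (Q) have uncharged amide side chains.
Matching residues: Asn1, Asn3, Asn7, Asn24.

4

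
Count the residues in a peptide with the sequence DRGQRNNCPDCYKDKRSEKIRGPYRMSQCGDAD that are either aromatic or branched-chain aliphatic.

3

Aromatic: F, W, Y. Branched-chain aliphatic: I, L, V.
Aromatic residues here: Y12, Y24 (2).
Branched-chain aliphatic residues here: I20 (1).
The two groups share no amino acid, so total = 2 + 1 = 3.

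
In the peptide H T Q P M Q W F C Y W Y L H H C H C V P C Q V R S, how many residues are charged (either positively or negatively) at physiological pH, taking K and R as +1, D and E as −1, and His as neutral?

Charged side chains at pH ~7.4: K, R (positive); D, E (negative).
Matching residues: R24.

1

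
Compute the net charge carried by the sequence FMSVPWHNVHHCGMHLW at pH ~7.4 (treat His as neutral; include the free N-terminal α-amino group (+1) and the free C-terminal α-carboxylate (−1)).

0

At pH ~7.4 the Lys and Arg side chains are protonated (+1), the Asp and Glu side chains are deprotonated (−1), and with His taken as neutral all other side chains carry no charge.
Positive (K, R): none → +0.
Negative (D, E): none → −0.
The N-terminus (+1) and C-terminus (−1) cancel.
Net charge = (+0) + (−0) = 0.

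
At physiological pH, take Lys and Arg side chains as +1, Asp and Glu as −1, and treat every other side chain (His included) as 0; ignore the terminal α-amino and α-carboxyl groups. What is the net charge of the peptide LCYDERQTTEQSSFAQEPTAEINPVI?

Positive (K, R): R6 → +1.
Negative (D, E): D4, E5, E10, E17, E21 → −5.
Net charge = (+1) + (−5) = −4.

-4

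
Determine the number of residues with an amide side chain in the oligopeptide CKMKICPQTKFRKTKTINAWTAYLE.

2

The amide-side-chain residues are Asn (N) and Gln (Q).
Matching residues: Q8, N18.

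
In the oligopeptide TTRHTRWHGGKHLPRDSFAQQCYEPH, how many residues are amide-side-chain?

The amide-side-chain residues are Asn (N) and Gln (Q).
Matching residues: Q20, Q21.

2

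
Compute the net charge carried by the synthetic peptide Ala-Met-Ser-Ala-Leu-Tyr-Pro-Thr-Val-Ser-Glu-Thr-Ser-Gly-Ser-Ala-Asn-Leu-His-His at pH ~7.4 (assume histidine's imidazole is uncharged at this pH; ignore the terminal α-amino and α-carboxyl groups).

-1

Near pH 7.4, K and R contribute +1 each, D and E contribute −1 each, and every other side chain (His included, as stated) is uncharged.
Positive (K, R): none → +0.
Negative (D, E): Glu11 → −1.
Net charge = (+0) + (−1) = −1.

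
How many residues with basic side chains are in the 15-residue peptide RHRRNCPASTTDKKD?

6

Lysine (K), arginine (R), and histidine (H) have basic, nitrogen-containing side chains.
Matching residues: R1, H2, R3, R4, K13, K14.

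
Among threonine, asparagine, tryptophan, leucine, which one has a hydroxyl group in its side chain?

threonine

Serine (S), threonine (T), and tyrosine (Y) each carry a hydroxyl group on the side chain.
Of the listed options, only threonine belongs to this group.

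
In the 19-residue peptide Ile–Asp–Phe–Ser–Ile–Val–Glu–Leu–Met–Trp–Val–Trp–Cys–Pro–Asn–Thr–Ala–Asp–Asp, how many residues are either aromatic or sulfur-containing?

Aromatic: F, W, Y. Sulfur-containing: C, M.
Aromatic residues here: Phe3, Trp10, Trp12 (3).
Sulfur-containing residues here: Met9, Cys13 (2).
The two groups share no amino acid, so total = 3 + 2 = 5.

5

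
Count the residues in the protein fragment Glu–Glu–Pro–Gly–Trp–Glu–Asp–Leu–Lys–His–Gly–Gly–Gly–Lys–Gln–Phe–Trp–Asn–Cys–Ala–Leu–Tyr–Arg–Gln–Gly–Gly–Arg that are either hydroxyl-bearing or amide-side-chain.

4

Hydroxyl-bearing: S, T, Y. Amide-side-chain: N, Q.
Hydroxyl-bearing residues here: Tyr22 (1).
Amide-side-chain residues here: Gln15, Asn18, Gln24 (3).
The two groups share no amino acid, so total = 1 + 3 = 4.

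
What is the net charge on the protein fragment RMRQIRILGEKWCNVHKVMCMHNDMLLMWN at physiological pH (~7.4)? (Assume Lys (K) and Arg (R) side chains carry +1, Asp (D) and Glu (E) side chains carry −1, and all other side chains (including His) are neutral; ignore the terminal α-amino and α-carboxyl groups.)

+3

Positive (K, R): R1, R3, R6, K11, K17 → +5.
Negative (D, E): E10, D24 → −2.
Net charge = (+5) + (−2) = +3.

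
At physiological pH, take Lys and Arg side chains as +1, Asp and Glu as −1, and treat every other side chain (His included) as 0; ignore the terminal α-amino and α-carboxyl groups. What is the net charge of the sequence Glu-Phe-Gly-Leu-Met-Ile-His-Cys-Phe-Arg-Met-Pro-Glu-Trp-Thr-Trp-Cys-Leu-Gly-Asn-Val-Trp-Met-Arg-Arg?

Positive (K, R): Arg10, Arg24, Arg25 → +3.
Negative (D, E): Glu1, Glu13 → −2.
Net charge = (+3) + (−2) = +1.

+1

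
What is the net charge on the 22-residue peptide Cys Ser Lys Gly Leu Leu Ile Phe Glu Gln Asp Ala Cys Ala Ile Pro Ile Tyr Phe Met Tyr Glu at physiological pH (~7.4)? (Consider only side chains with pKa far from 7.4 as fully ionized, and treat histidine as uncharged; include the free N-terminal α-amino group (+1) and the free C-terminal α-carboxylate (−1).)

At pH ~7.4 the Lys and Arg side chains are protonated (+1), the Asp and Glu side chains are deprotonated (−1), and with His taken as neutral all other side chains carry no charge.
Positive (K, R): Lys3 → +1.
Negative (D, E): Glu9, Asp11, Glu22 → −3.
The N-terminus (+1) and C-terminus (−1) cancel.
Net charge = (+1) + (−3) = −2.

-2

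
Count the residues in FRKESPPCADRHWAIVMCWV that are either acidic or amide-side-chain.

2

Acidic: D, E. Amide-side-chain: N, Q.
Acidic residues here: E4, D10 (2).
Amide-side-chain residues here: none (0).
The two groups share no amino acid, so total = 2 + 0 = 2.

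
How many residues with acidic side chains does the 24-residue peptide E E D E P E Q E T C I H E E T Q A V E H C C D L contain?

Only D (aspartate) and E (glutamate) carry a side-chain carboxylic acid.
Matching residues: E1, E2, D3, E4, E6, E8, E13, E14, E19, D23.

10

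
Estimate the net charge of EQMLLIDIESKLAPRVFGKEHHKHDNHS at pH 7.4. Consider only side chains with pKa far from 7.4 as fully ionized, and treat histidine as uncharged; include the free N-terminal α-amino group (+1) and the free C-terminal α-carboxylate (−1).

-1

The side chains ionized at physiological pH are Lys/Arg (+1) and Asp/Glu (−1); with His treated as neutral, nothing else contributes.
Positive (K, R): K11, R15, K19, K23 → +4.
Negative (D, E): E1, D7, E9, E20, D25 → −5.
The N-terminus (+1) and C-terminus (−1) cancel.
Net charge = (+4) + (−5) = −1.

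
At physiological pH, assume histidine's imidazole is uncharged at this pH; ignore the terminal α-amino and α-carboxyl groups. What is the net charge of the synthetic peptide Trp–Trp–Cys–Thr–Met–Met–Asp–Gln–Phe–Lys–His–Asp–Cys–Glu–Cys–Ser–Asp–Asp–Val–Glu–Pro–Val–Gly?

-5

Near pH 7.4, K and R contribute +1 each, D and E contribute −1 each, and every other side chain (His included, as stated) is uncharged.
Positive (K, R): Lys10 → +1.
Negative (D, E): Asp7, Asp12, Glu14, Asp17, Asp18, Glu20 → −6.
Net charge = (+1) + (−6) = −5.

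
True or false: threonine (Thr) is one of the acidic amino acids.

The acidic residues are Asp (D) and Glu (E), whose side chains end in a carboxylate group.
Threonine is not in this group.

False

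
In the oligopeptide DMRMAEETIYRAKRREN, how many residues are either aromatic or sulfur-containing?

3

Aromatic: F, W, Y. Sulfur-containing: C, M.
Aromatic residues here: Y10 (1).
Sulfur-containing residues here: M2, M4 (2).
The two groups share no amino acid, so total = 1 + 2 = 3.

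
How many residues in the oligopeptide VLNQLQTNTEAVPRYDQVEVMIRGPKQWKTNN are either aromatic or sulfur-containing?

Aromatic: F, W, Y. Sulfur-containing: C, M.
Aromatic residues here: Y15, W28 (2).
Sulfur-containing residues here: M21 (1).
The two groups share no amino acid, so total = 2 + 1 = 3.

3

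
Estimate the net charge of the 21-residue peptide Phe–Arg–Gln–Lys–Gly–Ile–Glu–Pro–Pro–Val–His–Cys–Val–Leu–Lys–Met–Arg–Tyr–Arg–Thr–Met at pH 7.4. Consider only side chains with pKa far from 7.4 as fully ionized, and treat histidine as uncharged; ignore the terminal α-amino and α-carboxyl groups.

The side chains ionized at physiological pH are Lys/Arg (+1) and Asp/Glu (−1); with His treated as neutral, nothing else contributes.
Positive (K, R): Arg2, Lys4, Lys15, Arg17, Arg19 → +5.
Negative (D, E): Glu7 → −1.
Net charge = (+5) + (−1) = +4.

+4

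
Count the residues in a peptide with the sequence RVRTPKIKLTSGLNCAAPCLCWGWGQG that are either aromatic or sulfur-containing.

Aromatic: F, W, Y. Sulfur-containing: C, M.
Aromatic residues here: W22, W24 (2).
Sulfur-containing residues here: C15, C19, C21 (3).
The two groups share no amino acid, so total = 2 + 3 = 5.

5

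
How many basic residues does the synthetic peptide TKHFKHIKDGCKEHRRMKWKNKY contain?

K, R, and H are the three residues with basic side chains (ε-amine, guanidinium, and imidazole respectively).
Matching residues: K2, H3, K5, H6, K8, K12, H14, R15, R16, K18, K20, K22.

12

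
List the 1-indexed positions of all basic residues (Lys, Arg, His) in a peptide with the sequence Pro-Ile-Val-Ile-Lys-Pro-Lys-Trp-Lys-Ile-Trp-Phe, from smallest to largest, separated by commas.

Matching residues: Lys5, Lys7, Lys9.

5, 7, 9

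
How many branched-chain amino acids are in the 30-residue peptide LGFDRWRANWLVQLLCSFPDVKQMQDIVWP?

8

Valine (V), leucine (L), and isoleucine (I) are the branched-chain amino acids.
Matching residues: L1, L11, V12, L14, L15, V21, I27, V28.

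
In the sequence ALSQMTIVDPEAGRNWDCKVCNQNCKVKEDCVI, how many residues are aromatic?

The aromatic amino acids are Phe (F, benzyl), Trp (W, indole), and Tyr (Y, phenol).
Matching residues: W16.

1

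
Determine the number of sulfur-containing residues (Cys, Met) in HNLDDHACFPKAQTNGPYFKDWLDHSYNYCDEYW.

2

Matching residues: C8, C30.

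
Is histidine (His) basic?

Yes

The basic amino acids are Lys (K), Arg (R), and His (H).
Histidine is in this group.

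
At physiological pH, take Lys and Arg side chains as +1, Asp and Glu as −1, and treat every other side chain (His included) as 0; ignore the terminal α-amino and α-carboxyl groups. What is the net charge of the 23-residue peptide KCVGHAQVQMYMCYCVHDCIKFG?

+1

Positive (K, R): K1, K21 → +2.
Negative (D, E): D18 → −1.
Net charge = (+2) + (−1) = +1.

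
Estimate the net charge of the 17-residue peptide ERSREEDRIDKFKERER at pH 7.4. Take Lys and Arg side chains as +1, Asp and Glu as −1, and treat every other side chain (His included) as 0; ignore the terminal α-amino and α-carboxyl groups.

Positive (K, R): R2, R4, R8, K11, K13, R15, R17 → +7.
Negative (D, E): E1, E5, E6, D7, D10, E14, E16 → −7.
Net charge = (+7) + (−7) = 0.

0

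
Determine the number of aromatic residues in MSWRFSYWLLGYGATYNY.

F, W, and Y each carry an aromatic ring on the side chain.
Matching residues: W3, F5, Y7, W8, Y12, Y16, Y18.

7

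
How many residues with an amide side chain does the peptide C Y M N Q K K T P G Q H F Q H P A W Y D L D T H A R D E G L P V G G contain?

4

Asparagine (N) and glutamine (Q) have uncharged amide side chains.
Matching residues: N4, Q5, Q11, Q14.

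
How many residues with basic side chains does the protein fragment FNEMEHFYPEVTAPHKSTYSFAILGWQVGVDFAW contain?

3

The basic amino acids are Lys (K), Arg (R), and His (H).
Matching residues: H6, H15, K16.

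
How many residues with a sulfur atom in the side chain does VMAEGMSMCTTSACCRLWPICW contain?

7

Only Cys (C) and Met (M) have a sulfur atom in the side chain.
Matching residues: M2, M6, M8, C9, C14, C15, C21.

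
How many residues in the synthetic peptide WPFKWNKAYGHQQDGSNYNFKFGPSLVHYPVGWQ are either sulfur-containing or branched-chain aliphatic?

3

Sulfur-containing: C, M. Branched-chain aliphatic: I, L, V.
Sulfur-containing residues here: none (0).
Branched-chain aliphatic residues here: L26, V27, V31 (3).
The two groups share no amino acid, so total = 0 + 3 = 3.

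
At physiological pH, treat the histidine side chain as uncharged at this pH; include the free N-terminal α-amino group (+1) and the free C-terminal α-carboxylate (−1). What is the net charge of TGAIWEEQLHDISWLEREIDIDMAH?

-6

The side chains ionized at physiological pH are Lys/Arg (+1) and Asp/Glu (−1); with His treated as neutral, nothing else contributes.
Positive (K, R): R17 → +1.
Negative (D, E): E6, E7, D11, E16, E18, D20, D22 → −7.
The N-terminus (+1) and C-terminus (−1) cancel.
Net charge = (+1) + (−7) = −6.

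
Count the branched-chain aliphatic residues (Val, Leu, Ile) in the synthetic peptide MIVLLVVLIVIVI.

Matching residues: I2, V3, L4, L5, V6, V7, L8, I9, V10, I11, V12, I13.

12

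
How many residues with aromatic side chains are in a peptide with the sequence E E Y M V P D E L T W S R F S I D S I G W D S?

4

F, W, and Y each carry an aromatic ring on the side chain.
Matching residues: Y3, W11, F14, W21.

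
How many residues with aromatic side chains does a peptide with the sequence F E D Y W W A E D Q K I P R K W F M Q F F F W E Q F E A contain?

11

The aromatic amino acids are Phe (F, benzyl), Trp (W, indole), and Tyr (Y, phenol).
Matching residues: F1, Y4, W5, W6, W16, F17, F20, F21, F22, W23, F26.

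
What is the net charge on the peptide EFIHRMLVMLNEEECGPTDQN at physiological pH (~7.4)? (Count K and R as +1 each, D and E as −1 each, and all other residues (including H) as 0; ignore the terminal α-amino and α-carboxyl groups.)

-4

Positive (K, R): R5 → +1.
Negative (D, E): E1, E12, E13, E14, D19 → −5.
Net charge = (+1) + (−5) = −4.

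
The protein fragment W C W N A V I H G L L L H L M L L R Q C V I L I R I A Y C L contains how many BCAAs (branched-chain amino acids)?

Valine (V), leucine (L), and isoleucine (I) are the branched-chain amino acids.
Matching residues: V6, I7, L10, L11, L12, L14, L16, L17, V21, I22, L23, I24, I26, L30.

14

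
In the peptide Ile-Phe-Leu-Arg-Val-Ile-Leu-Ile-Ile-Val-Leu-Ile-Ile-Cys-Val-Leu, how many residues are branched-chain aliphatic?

Valine (V), leucine (L), and isoleucine (I) are the branched-chain amino acids.
Matching residues: Ile1, Leu3, Val5, Ile6, Leu7, Ile8, Ile9, Val10, Leu11, Ile12, Ile13, Val15, Leu16.

13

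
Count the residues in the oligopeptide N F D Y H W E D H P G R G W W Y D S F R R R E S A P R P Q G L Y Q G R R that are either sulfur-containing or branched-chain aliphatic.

1

Sulfur-containing: C, M. Branched-chain aliphatic: I, L, V.
Sulfur-containing residues here: none (0).
Branched-chain aliphatic residues here: L31 (1).
The two groups share no amino acid, so total = 0 + 1 = 1.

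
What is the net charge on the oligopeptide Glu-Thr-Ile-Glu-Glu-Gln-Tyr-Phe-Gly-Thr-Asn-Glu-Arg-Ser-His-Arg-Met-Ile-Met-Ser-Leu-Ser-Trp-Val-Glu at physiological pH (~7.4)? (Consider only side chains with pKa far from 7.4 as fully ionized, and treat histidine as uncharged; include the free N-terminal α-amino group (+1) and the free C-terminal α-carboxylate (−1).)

-3

At pH ~7.4 the Lys and Arg side chains are protonated (+1), the Asp and Glu side chains are deprotonated (−1), and with His taken as neutral all other side chains carry no charge.
Positive (K, R): Arg13, Arg16 → +2.
Negative (D, E): Glu1, Glu4, Glu5, Glu12, Glu25 → −5.
The N-terminus (+1) and C-terminus (−1) cancel.
Net charge = (+2) + (−5) = −3.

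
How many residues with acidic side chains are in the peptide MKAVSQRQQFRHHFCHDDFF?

2

Aspartate (D) and glutamate (E) have carboxylic-acid side chains and are the acidic amino acids.
Matching residues: D17, D18.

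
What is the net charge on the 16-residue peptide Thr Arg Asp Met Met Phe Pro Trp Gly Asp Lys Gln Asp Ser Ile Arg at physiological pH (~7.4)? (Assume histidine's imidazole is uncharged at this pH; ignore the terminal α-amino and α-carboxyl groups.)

At pH ~7.4 the Lys and Arg side chains are protonated (+1), the Asp and Glu side chains are deprotonated (−1), and with His taken as neutral all other side chains carry no charge.
Positive (K, R): Arg2, Lys11, Arg16 → +3.
Negative (D, E): Asp3, Asp10, Asp13 → −3.
Net charge = (+3) + (−3) = 0.

0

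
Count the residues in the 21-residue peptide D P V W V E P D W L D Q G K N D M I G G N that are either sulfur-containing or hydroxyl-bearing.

1

Sulfur-containing: C, M. Hydroxyl-bearing: S, T, Y.
Sulfur-containing residues here: M17 (1).
Hydroxyl-bearing residues here: none (0).
The two groups share no amino acid, so total = 1 + 0 = 1.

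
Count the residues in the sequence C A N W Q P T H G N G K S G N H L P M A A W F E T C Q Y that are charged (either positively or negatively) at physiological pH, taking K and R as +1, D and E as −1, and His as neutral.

Charged side chains at pH ~7.4: K, R (positive); D, E (negative).
Matching residues: K12, E24.

2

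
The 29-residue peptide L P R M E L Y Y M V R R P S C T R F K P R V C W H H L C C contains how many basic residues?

8

K, R, and H are the three residues with basic side chains (ε-amine, guanidinium, and imidazole respectively).
Matching residues: R3, R11, R12, R17, K19, R21, H25, H26.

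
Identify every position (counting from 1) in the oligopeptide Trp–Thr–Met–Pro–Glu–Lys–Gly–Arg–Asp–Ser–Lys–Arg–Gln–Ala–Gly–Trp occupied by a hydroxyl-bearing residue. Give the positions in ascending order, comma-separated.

S, T, and Y are the three residues with a side-chain hydroxyl.
Matching residues: Thr2, Ser10.

2, 10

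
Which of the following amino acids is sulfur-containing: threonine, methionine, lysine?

The sulfur-bearing residues are cysteine (–SH) and methionine (–S–CH₃).
Of the listed options, only methionine belongs to this group.

methionine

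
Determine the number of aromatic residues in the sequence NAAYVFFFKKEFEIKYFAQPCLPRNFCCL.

8

The aromatic amino acids are Phe (F, benzyl), Trp (W, indole), and Tyr (Y, phenol).
Matching residues: Y4, F6, F7, F8, F12, Y16, F17, F26.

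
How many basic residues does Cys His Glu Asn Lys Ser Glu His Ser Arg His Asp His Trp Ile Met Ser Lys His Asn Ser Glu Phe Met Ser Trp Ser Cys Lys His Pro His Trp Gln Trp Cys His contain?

12

The basic amino acids are Lys (K), Arg (R), and His (H).
Matching residues: His2, Lys5, His8, Arg10, His11, His13, Lys18, His19, Lys29, His30, His32, His37.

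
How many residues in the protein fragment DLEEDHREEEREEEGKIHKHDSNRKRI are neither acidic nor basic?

Acidic: D, E. Basic: K, R, H. All other residues are neither.
Matching residues: L2, G15, I17, S22, N23, I27.

6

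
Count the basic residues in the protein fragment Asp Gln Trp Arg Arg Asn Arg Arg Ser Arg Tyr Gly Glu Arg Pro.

6

K, R, and H are the three residues with basic side chains (ε-amine, guanidinium, and imidazole respectively).
Matching residues: Arg4, Arg5, Arg7, Arg8, Arg10, Arg14.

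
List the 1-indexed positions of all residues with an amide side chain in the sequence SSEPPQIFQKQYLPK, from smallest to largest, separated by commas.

6, 9, 11

Asparagine (N) and glutamine (Q) have uncharged amide side chains.
Matching residues: Q6, Q9, Q11.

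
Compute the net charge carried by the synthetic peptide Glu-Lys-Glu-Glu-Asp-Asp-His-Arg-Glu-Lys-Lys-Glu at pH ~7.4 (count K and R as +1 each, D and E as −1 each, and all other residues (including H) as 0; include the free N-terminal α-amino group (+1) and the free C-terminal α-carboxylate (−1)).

Positive (K, R): Lys2, Arg8, Lys10, Lys11 → +4.
Negative (D, E): Glu1, Glu3, Glu4, Asp5, Asp6, Glu9, Glu12 → −7.
The N-terminus (+1) and C-terminus (−1) cancel.
Net charge = (+4) + (−7) = −3.

-3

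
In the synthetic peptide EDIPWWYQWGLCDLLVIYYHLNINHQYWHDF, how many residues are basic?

3

The basic amino acids are Lys (K), Arg (R), and His (H).
Matching residues: H20, H25, H29.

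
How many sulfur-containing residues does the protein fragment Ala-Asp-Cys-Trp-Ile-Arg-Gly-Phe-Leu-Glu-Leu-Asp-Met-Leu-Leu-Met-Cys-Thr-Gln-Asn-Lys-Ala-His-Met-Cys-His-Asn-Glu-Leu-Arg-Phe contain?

Only Cys (C) and Met (M) have a sulfur atom in the side chain.
Matching residues: Cys3, Met13, Met16, Cys17, Met24, Cys25.

6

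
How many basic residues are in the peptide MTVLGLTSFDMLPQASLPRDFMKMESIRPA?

3

K, R, and H are the three residues with basic side chains (ε-amine, guanidinium, and imidazole respectively).
Matching residues: R19, K23, R28.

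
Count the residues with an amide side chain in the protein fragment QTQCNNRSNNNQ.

The amide-side-chain residues are Asn (N) and Gln (Q).
Matching residues: Q1, Q3, N5, N6, N9, N10, N11, Q12.

8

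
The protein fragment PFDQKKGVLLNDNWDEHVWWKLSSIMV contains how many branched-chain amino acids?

V, L, and I make up the branched-chain aliphatic group.
Matching residues: V8, L9, L10, V18, L22, I25, V27.

7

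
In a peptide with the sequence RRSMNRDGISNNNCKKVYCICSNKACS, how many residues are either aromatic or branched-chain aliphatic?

Aromatic: F, W, Y. Branched-chain aliphatic: I, L, V.
Aromatic residues here: Y18 (1).
Branched-chain aliphatic residues here: I9, V17, I20 (3).
The two groups share no amino acid, so total = 1 + 3 = 4.

4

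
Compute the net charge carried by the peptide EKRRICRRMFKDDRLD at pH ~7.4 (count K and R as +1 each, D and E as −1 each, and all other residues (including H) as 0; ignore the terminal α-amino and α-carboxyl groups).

Positive (K, R): K2, R3, R4, R7, R8, K11, R14 → +7.
Negative (D, E): E1, D12, D13, D16 → −4.
Net charge = (+7) + (−4) = +3.

+3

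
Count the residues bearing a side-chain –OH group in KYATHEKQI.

S, T, and Y are the three residues with a side-chain hydroxyl.
Matching residues: Y2, T4.

2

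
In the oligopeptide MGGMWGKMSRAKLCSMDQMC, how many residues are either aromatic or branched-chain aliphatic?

Aromatic: F, W, Y. Branched-chain aliphatic: I, L, V.
Aromatic residues here: W5 (1).
Branched-chain aliphatic residues here: L13 (1).
The two groups share no amino acid, so total = 1 + 1 = 2.

2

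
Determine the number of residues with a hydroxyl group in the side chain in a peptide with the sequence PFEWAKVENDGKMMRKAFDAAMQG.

0

The –OH-bearing residues are Ser, Thr (aliphatic alcohols), and Tyr (phenol).
None of the 24 residues belong to this group.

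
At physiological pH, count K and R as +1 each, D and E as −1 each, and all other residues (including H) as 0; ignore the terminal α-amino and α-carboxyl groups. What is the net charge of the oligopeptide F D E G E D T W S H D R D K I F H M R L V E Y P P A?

-4

Positive (K, R): R12, K14, R19 → +3.
Negative (D, E): D2, E3, E5, D6, D11, D13, E22 → −7.
Net charge = (+3) + (−7) = −4.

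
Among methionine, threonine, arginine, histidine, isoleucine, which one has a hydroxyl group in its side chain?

threonine

S, T, and Y are the three residues with a side-chain hydroxyl.
Of the listed options, only threonine belongs to this group.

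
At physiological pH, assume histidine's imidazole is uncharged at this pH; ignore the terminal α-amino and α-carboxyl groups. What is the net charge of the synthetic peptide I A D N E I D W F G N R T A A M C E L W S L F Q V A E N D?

-5

Near pH 7.4, K and R contribute +1 each, D and E contribute −1 each, and every other side chain (His included, as stated) is uncharged.
Positive (K, R): R12 → +1.
Negative (D, E): D3, E5, D7, E18, E27, D29 → −6.
Net charge = (+1) + (−6) = −5.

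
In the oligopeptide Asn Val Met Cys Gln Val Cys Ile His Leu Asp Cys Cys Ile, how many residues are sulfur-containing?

5

Only Cys (C) and Met (M) have a sulfur atom in the side chain.
Matching residues: Met3, Cys4, Cys7, Cys12, Cys13.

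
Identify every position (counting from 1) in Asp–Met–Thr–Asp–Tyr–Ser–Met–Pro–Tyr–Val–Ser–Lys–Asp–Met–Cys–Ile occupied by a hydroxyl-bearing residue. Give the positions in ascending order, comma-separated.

S, T, and Y are the three residues with a side-chain hydroxyl.
Matching residues: Thr3, Tyr5, Ser6, Tyr9, Ser11.

3, 5, 6, 9, 11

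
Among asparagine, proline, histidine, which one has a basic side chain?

Lysine (K), arginine (R), and histidine (H) have basic, nitrogen-containing side chains.
Of the listed options, only histidine belongs to this group.

histidine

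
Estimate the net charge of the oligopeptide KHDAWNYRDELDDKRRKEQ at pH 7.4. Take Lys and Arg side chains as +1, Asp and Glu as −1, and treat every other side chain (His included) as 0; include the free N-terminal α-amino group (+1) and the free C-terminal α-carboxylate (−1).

0

Positive (K, R): K1, R8, K14, R15, R16, K17 → +6.
Negative (D, E): D3, D9, E10, D12, D13, E18 → −6.
The N-terminus (+1) and C-terminus (−1) cancel.
Net charge = (+6) + (−6) = 0.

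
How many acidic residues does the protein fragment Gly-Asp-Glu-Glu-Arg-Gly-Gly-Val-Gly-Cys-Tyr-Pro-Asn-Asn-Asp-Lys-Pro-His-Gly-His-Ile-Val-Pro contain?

Only D (aspartate) and E (glutamate) carry a side-chain carboxylic acid.
Matching residues: Asp2, Glu3, Glu4, Asp15.

4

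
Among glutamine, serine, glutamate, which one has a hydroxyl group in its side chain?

The –OH-bearing residues are Ser, Thr (aliphatic alcohols), and Tyr (phenol).
Of the listed options, only serine belongs to this group.

serine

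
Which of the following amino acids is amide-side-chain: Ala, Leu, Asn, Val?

Only N (asparagine) and Q (glutamine) carry a side-chain carboxamide.
Of the listed options, only Asn belongs to this group.

Asn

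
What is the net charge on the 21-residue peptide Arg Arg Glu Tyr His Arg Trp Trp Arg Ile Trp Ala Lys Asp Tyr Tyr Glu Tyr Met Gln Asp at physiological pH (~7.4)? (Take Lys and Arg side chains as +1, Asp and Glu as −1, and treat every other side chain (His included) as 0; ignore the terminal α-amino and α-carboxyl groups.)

+1

Positive (K, R): Arg1, Arg2, Arg6, Arg9, Lys13 → +5.
Negative (D, E): Glu3, Asp14, Glu17, Asp21 → −4.
Net charge = (+5) + (−4) = +1.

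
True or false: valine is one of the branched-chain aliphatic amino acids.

Valine (V), leucine (L), and isoleucine (I) are the branched-chain amino acids.
Valine is in this group.

True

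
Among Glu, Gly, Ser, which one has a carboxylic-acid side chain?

Glu

Aspartate (D) and glutamate (E) have carboxylic-acid side chains and are the acidic amino acids.
Of the listed options, only Glu belongs to this group.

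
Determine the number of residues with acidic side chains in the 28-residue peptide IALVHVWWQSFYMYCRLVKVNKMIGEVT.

Aspartate (D) and glutamate (E) have carboxylic-acid side chains and are the acidic amino acids.
Matching residues: E26.

1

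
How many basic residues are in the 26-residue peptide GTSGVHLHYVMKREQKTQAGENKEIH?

7

Lysine (K), arginine (R), and histidine (H) have basic, nitrogen-containing side chains.
Matching residues: H6, H8, K12, R13, K16, K23, H26.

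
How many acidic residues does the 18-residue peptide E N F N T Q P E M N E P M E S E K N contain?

5

The acidic residues are Asp (D) and Glu (E), whose side chains end in a carboxylate group.
Matching residues: E1, E8, E11, E14, E16.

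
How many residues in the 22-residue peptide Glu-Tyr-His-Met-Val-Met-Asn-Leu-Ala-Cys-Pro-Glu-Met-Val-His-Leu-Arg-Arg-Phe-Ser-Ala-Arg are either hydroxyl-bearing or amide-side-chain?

3

Hydroxyl-bearing: S, T, Y. Amide-side-chain: N, Q.
Hydroxyl-bearing residues here: Tyr2, Ser20 (2).
Amide-side-chain residues here: Asn7 (1).
The two groups share no amino acid, so total = 2 + 1 = 3.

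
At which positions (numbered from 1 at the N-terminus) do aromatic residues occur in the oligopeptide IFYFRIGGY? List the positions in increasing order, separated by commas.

2, 3, 4, 9

The aromatic amino acids are Phe (F, benzyl), Trp (W, indole), and Tyr (Y, phenol).
Matching residues: F2, Y3, F4, Y9.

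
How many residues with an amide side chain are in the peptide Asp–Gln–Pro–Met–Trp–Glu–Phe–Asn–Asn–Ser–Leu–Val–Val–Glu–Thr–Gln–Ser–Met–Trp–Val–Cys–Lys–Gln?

5

The amide-side-chain residues are Asn (N) and Gln (Q).
Matching residues: Gln2, Asn8, Asn9, Gln16, Gln23.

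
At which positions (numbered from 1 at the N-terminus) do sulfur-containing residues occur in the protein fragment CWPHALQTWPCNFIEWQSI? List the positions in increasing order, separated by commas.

1, 11

Only Cys (C) and Met (M) have a sulfur atom in the side chain.
Matching residues: C1, C11.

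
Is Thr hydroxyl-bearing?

Yes

The –OH-bearing residues are Ser, Thr (aliphatic alcohols), and Tyr (phenol).
Threonine is in this group.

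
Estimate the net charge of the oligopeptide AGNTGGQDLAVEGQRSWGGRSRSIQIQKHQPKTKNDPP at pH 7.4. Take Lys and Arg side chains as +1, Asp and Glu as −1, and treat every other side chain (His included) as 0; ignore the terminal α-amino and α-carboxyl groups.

Positive (K, R): R15, R20, R22, K28, K32, K34 → +6.
Negative (D, E): D8, E12, D36 → −3.
Net charge = (+6) + (−3) = +3.

+3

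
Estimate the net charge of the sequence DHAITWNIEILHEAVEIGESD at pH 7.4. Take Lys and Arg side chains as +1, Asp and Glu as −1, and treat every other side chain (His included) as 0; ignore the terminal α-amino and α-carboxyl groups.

-6

Positive (K, R): none → +0.
Negative (D, E): D1, E9, E13, E16, E19, D21 → −6.
Net charge = (+0) + (−6) = −6.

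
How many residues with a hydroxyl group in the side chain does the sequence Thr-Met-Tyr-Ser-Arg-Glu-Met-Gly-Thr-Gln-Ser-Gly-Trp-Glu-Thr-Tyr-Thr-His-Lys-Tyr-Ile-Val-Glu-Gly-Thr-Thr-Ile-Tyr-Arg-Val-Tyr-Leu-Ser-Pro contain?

14

S, T, and Y are the three residues with a side-chain hydroxyl.
Matching residues: Thr1, Tyr3, Ser4, Thr9, Ser11, Thr15, Tyr16, Thr17, Tyr20, Thr25, Thr26, Tyr28, Tyr31, Ser33.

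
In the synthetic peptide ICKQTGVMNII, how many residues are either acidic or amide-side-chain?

Acidic: D, E. Amide-side-chain: N, Q.
Acidic residues here: none (0).
Amide-side-chain residues here: Q4, N9 (2).
The two groups share no amino acid, so total = 0 + 2 = 2.

2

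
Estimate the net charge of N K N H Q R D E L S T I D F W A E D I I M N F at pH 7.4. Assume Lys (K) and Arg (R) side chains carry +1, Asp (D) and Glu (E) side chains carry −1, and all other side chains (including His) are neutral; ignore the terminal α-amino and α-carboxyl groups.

Positive (K, R): K2, R6 → +2.
Negative (D, E): D7, E8, D13, E17, D18 → −5.
Net charge = (+2) + (−5) = −3.

-3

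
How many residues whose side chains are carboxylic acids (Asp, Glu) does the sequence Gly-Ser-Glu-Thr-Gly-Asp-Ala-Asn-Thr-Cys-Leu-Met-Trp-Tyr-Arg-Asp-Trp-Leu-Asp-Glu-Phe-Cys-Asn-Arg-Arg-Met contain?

5

Matching residues: Glu3, Asp6, Asp16, Asp19, Glu20.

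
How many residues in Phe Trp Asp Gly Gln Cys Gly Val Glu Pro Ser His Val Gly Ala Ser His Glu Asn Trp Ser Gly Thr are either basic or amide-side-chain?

4

Basic: H, K, R. Amide-side-chain: N, Q.
Basic residues here: His12, His17 (2).
Amide-side-chain residues here: Gln5, Asn19 (2).
The two groups share no amino acid, so total = 2 + 2 = 4.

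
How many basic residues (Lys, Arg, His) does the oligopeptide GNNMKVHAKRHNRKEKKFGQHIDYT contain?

10

Matching residues: K5, H7, K9, R10, H11, R13, K14, K16, K17, H21.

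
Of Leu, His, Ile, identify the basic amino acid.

The basic amino acids are Lys (K), Arg (R), and His (H).
Of the listed options, only His belongs to this group.

His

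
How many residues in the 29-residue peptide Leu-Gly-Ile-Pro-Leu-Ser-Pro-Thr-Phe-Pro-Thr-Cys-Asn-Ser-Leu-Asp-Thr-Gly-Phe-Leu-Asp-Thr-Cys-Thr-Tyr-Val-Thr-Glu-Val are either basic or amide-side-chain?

1

Basic: H, K, R. Amide-side-chain: N, Q.
Basic residues here: none (0).
Amide-side-chain residues here: Asn13 (1).
The two groups share no amino acid, so total = 0 + 1 = 1.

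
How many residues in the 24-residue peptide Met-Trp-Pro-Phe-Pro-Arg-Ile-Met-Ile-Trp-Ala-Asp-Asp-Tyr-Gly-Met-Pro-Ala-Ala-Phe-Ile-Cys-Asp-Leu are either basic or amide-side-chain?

Basic: H, K, R. Amide-side-chain: N, Q.
Basic residues here: Arg6 (1).
Amide-side-chain residues here: none (0).
The two groups share no amino acid, so total = 1 + 0 = 1.

1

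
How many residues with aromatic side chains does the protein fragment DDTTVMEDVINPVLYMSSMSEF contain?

2

The aromatic amino acids are Phe (F, benzyl), Trp (W, indole), and Tyr (Y, phenol).
Matching residues: Y15, F22.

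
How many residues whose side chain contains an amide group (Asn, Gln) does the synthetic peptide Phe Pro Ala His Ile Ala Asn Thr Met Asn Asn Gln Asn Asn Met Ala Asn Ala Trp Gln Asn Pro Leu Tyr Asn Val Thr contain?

10

Matching residues: Asn7, Asn10, Asn11, Gln12, Asn13, Asn14, Asn17, Gln20, Asn21, Asn25.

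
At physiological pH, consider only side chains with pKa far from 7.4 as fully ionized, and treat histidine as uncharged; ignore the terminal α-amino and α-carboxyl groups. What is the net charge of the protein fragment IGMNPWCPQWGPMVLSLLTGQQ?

Near pH 7.4, K and R contribute +1 each, D and E contribute −1 each, and every other side chain (His included, as stated) is uncharged.
Positive (K, R): none → +0.
Negative (D, E): none → −0.
Net charge = (+0) + (−0) = 0.

0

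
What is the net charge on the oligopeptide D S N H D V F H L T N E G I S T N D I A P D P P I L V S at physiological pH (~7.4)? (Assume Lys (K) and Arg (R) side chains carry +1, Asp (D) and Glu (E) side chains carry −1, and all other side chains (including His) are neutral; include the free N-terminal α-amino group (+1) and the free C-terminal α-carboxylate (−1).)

-5

Positive (K, R): none → +0.
Negative (D, E): D1, D5, E12, D18, D22 → −5.
The N-terminus (+1) and C-terminus (−1) cancel.
Net charge = (+0) + (−5) = −5.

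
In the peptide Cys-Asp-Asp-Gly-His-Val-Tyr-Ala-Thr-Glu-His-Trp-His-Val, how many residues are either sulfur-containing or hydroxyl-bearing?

3

Sulfur-containing: C, M. Hydroxyl-bearing: S, T, Y.
Sulfur-containing residues here: Cys1 (1).
Hydroxyl-bearing residues here: Tyr7, Thr9 (2).
The two groups share no amino acid, so total = 1 + 2 = 3.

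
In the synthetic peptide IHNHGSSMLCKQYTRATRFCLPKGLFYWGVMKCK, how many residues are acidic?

0

The acidic residues are Asp (D) and Glu (E), whose side chains end in a carboxylate group.
None of the 34 residues belong to this group.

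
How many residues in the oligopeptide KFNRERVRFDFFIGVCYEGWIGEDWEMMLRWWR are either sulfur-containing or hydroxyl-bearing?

Sulfur-containing: C, M. Hydroxyl-bearing: S, T, Y.
Sulfur-containing residues here: C16, M27, M28 (3).
Hydroxyl-bearing residues here: Y17 (1).
The two groups share no amino acid, so total = 3 + 1 = 4.

4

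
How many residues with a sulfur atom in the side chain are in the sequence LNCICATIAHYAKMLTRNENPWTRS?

3

Only Cys (C) and Met (M) have a sulfur atom in the side chain.
Matching residues: C3, C5, M14.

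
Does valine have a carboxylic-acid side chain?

No

Aspartate (D) and glutamate (E) have carboxylic-acid side chains and are the acidic amino acids.
Valine is not in this group.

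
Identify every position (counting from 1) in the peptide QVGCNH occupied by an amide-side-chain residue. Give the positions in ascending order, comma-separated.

1, 5

Only N (asparagine) and Q (glutamine) carry a side-chain carboxamide.
Matching residues: Q1, N5.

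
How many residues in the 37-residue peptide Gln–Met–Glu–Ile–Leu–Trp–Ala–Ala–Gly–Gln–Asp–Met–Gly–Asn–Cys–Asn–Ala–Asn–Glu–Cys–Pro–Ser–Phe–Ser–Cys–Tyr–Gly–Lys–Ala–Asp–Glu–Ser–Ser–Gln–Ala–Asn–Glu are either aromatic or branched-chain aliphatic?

Aromatic: F, W, Y. Branched-chain aliphatic: I, L, V.
Aromatic residues here: Trp6, Phe23, Tyr26 (3).
Branched-chain aliphatic residues here: Ile4, Leu5 (2).
The two groups share no amino acid, so total = 3 + 2 = 5.

5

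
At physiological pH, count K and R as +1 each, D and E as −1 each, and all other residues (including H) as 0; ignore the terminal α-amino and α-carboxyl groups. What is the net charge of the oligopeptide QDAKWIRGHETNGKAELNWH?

0

Positive (K, R): K4, R7, K14 → +3.
Negative (D, E): D2, E10, E16 → −3.
Net charge = (+3) + (−3) = 0.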